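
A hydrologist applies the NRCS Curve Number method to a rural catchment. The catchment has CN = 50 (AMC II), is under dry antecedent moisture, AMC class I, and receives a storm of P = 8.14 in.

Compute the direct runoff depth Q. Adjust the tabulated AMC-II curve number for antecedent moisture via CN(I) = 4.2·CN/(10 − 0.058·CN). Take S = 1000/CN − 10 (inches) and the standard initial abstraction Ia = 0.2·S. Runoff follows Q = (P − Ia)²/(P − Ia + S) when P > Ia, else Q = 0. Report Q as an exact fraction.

Q = 12581209/29974350 in ≈ 0.420 in

CN(I) from CN(II)=50: (4.2·50)/(10 − 0.058·50) = 2100/71 ≈ 29.577
Retention S: 1000/CN − 10 with CN=29.577 → S = 500/21 ≈ 23.810 in
Ia = 0.2·(500/21) = 100/21 in ≈ 4.762 in
Excess rainfall: 8.140 − 4.762 = 3.378 in; P > Ia so Q > 0
Q: (3547/1050)² ÷ (28547/1050) = 12581209/29974350 in (≈ 0.420 in)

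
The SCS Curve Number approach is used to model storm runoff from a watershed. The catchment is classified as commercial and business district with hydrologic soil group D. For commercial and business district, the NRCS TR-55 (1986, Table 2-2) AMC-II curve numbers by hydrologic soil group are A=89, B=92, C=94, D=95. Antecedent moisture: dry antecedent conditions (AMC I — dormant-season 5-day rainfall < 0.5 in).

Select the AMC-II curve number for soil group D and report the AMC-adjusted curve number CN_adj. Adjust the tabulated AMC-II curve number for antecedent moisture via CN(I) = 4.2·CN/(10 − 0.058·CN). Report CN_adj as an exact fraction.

CN_adj = 39900/449 ≈ 88.864

NRCS table: commercial and business district, soil group D → CN(II) = 95
Adjust CN=95 to AMC I: 4.2·95/(10 − 0.058·95) → 399 ÷ (449/100) = 39900/449 ≈ 88.864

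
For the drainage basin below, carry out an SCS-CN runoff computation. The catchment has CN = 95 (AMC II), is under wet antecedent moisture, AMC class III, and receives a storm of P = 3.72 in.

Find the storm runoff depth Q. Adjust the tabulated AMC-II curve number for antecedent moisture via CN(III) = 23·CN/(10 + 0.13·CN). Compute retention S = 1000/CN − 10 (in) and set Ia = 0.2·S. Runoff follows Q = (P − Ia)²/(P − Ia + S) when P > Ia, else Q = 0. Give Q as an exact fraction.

Q = 1611299881/465852925 in ≈ 3.459 in

Wet (AMC III): CN(III) = 23·95/(10 + 0.13·95) = 2185/(447/20) = 43700/447 ≈ 97.763
Max retention: S = 1000/(43700/447) − 10 = 100/437 in (≈ 0.229 in)
Ia = 0.2·(100/437) = 20/437 in ≈ 0.046 in
Since P=3.720 > Ia=0.046: effective rainfall P−Ia = 40141/10925 in
Q: (40141/10925)² ÷ (42641/10925) = 1611299881/465852925 in (≈ 3.459 in)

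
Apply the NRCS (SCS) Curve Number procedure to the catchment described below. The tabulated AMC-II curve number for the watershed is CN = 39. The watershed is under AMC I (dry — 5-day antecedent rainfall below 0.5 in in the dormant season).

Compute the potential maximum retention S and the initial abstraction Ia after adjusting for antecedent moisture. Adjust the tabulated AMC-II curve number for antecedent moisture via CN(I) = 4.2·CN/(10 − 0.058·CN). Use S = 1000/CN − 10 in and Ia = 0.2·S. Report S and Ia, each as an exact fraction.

S = 30500/819 in ≈ 37.241 in; Ia = 6100/819 in ≈ 7.448 in

Adjust CN=39 to AMC I: 4.2·39/(10 − 0.058·39) → (819/5) ÷ (3869/500) = 81900/3869 ≈ 21.168
Retention S: 1000/CN − 10 with CN=21.168 → S = 30500/819 ≈ 37.241 in
Ia = 0.2S: 0.2·37.241 = 7.448 in (exactly 6100/819)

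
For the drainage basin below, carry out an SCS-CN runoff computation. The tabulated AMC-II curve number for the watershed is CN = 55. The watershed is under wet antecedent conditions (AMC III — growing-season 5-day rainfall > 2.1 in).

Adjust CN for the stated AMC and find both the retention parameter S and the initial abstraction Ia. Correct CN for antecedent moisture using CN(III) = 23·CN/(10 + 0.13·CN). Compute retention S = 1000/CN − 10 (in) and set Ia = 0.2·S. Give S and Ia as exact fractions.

S = 900/253 in ≈ 3.557 in; Ia = 180/253 in ≈ 0.711 in

CN(III) from CN(II)=55: (23·55)/(10 + 0.13·55) = 25300/343 ≈ 73.761
S = 1000/(25300/343) − 10 = 900/253 in ≈ 3.557 in
Ia = 0.2·(900/253) = 180/253 in ≈ 0.711 in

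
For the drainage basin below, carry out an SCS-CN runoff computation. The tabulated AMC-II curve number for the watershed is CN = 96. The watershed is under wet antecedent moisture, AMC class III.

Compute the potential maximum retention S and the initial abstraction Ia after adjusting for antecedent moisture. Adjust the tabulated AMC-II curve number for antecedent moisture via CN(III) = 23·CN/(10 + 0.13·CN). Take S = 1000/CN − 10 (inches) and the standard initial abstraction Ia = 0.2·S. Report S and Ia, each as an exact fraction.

CN(III) from CN(II)=96: (23·96)/(10 + 0.13·96) = 27600/281 ≈ 98.221
Max retention: S = 1000/(27600/281) − 10 = 25/138 in (≈ 0.181 in)
Ia = 0.2·(25/138) = 5/138 in ≈ 0.036 in

S = 25/138 in ≈ 0.181 in; Ia = 5/138 in ≈ 0.036 in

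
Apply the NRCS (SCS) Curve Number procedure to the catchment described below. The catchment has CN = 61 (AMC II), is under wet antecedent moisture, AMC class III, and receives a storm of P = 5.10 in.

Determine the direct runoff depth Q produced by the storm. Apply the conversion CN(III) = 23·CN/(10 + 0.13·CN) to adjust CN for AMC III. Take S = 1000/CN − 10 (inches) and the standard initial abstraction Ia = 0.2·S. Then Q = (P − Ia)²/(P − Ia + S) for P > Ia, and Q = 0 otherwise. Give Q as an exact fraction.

Wet (AMC III): CN(III) = 23·61/(10 + 0.13·61) = 1403/(1793/100) = 140300/1793 ≈ 78.249
Max retention: S = 1000/(140300/1793) − 10 = 3900/1403 in (≈ 2.780 in)
Initial abstraction Ia = S/5 = (3900/1403)/5 = 780/1403 ≈ 0.556 in
P − Ia = 5.100 − 0.556 = 63753/14030 ≈ 4.544 in (> 0, runoff occurs)
Q = (63753/14030)²/((63753/14030) + 3900/1403) = (4064445009/196840900)/(102753/14030) = 451605001/160180510 in ≈ 2.819 in

Q = 451605001/160180510 in ≈ 2.819 in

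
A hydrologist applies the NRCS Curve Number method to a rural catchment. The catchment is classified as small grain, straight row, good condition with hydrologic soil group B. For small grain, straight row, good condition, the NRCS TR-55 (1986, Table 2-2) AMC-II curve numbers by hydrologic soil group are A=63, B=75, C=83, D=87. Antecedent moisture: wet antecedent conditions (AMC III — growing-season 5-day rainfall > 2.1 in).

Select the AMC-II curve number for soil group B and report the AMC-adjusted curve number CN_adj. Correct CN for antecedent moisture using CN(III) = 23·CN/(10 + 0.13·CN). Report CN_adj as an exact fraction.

NRCS table: small grain, straight row, good condition, soil group B → CN(II) = 75
Wet (AMC III): CN(III) = 23·75/(10 + 0.13·75) = 1725/(79/4) = 6900/79 ≈ 87.342

CN_adj = 6900/79 ≈ 87.342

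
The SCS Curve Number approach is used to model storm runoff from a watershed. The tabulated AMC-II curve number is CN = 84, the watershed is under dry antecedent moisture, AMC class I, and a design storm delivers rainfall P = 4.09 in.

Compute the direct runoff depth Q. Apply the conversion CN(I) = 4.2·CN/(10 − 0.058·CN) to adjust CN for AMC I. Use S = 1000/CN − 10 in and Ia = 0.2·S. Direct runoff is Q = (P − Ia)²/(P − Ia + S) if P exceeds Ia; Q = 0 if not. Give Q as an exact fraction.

Q = 19703456161/15010272900 in ≈ 1.313 in

Adjust CN=84 to AMC I: 4.2·84/(10 − 0.058·84) → (1764/5) ÷ (641/125) = 44100/641 ≈ 68.799
Max retention: S = 1000/(44100/641) − 10 = 2000/441 in (≈ 4.535 in)
Ia = 0.2·(2000/441) = 400/441 in ≈ 0.907 in
Since P=4.090 > Ia=0.907: effective rainfall P−Ia = 140369/44100 in
Q = (140369/44100)²/((140369/44100) + 2000/441) = (19703456161/1944810000)/(340369/44100) = 19703456161/15010272900 in ≈ 1.313 in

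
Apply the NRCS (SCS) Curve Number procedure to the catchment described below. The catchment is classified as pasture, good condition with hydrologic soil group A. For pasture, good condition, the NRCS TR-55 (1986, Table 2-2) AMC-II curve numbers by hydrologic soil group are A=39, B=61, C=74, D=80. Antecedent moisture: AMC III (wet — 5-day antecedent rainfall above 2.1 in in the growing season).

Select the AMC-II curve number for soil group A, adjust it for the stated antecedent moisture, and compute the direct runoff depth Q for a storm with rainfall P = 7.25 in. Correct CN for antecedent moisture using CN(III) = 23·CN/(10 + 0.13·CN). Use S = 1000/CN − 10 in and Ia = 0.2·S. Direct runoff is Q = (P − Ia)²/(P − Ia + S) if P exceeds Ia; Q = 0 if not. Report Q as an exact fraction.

NRCS table: pasture, good condition, soil group A → CN(II) = 39
Wet (AMC III): CN(III) = 23·39/(10 + 0.13·39) = 897/(1507/100) = 89700/1507 ≈ 59.522
Max retention: S = 1000/(89700/1507) − 10 = 6100/897 in (≈ 6.800 in)
Initial abstraction Ia = S/5 = (6100/897)/5 = 1220/897 ≈ 1.360 in
Since P=7.250 > Ia=1.360: effective rainfall P−Ia = 21133/3588 in
Q: (21133/3588)² ÷ (45533/3588) = 446603689/163372404 in (≈ 2.734 in)

Q = 446603689/163372404 in ≈ 2.734 in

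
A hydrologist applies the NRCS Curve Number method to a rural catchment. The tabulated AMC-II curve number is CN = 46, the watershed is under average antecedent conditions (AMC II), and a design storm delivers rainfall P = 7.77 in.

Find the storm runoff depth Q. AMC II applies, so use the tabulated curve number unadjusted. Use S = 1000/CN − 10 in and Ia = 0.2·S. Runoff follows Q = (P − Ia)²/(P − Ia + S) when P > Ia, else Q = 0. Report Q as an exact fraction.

Q = 51841947/30261100 in ≈ 1.713 in

CN(II) = 46; AMC II needs no correction.
Retention S: 1000/CN − 10 with CN=46.000 → S = 270/23 ≈ 11.739 in
Ia = 0.2·(270/23) = 54/23 in ≈ 2.348 in
Excess rainfall: 7.770 − 2.348 = 5.422 in; P > Ia so Q > 0
Q = (12471/2300)²/((12471/2300) + 270/23) = (155525841/5290000)/(39471/2300) = 51841947/30261100 in ≈ 1.713 in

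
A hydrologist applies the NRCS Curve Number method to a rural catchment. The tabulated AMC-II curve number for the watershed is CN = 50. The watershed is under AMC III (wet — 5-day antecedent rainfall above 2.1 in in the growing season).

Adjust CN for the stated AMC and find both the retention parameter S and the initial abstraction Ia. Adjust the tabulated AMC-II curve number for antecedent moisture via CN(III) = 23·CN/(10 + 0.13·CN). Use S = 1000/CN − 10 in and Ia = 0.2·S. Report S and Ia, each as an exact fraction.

Wet (AMC III): CN(III) = 23·50/(10 + 0.13·50) = 1150/(33/2) = 2300/33 ≈ 69.697
Retention S: 1000/CN − 10 with CN=69.697 → S = 100/23 ≈ 4.348 in
Initial abstraction Ia = S/5 = (100/23)/5 = 20/23 ≈ 0.870 in

S = 100/23 in ≈ 4.348 in; Ia = 20/23 in ≈ 0.870 in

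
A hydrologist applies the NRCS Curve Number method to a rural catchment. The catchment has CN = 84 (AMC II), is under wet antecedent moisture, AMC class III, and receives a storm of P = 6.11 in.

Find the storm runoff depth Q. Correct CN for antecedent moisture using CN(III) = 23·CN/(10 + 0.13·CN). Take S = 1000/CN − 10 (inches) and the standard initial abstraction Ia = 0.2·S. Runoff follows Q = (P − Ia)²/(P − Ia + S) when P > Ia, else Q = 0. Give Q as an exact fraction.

Q = 82433874769/15799557900 in ≈ 5.217 in

Adjust CN=84 to AMC III: 23·84/(10 + 0.13·84) → 1932 ÷ (523/25) = 48300/523 ≈ 92.352
Max retention: S = 1000/(48300/523) − 10 = 400/483 in (≈ 0.828 in)
Initial abstraction Ia = S/5 = (400/483)/5 = 80/483 ≈ 0.166 in
Since P=6.110 > Ia=0.166: effective rainfall P−Ia = 287113/48300 in
Q = (287113/48300)²/((287113/48300) + 400/483) = (82433874769/2332890000)/(327113/48300) = 82433874769/15799557900 in ≈ 5.217 in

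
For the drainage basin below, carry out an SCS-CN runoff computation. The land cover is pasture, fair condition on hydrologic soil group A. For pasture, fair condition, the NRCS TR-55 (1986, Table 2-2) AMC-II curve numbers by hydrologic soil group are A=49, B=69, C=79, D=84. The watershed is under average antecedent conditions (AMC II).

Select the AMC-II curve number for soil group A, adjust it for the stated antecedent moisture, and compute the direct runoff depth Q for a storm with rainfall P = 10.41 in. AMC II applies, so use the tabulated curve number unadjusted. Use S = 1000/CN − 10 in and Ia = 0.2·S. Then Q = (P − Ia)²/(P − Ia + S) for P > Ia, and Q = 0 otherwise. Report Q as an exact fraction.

Q = 185041609/49984900 in ≈ 3.702 in

NRCS table: pasture, fair condition, soil group A → CN(II) = 49
CN(II) = 49; AMC II needs no correction.
S = 1000/49 − 10 = 510/49 in ≈ 10.408 in
Initial abstraction Ia = S/5 = (510/49)/5 = 102/49 ≈ 2.082 in
P − Ia = 10.410 − 2.082 = 40809/4900 ≈ 8.328 in (> 0, runoff occurs)
Q = (40809/4900)²/((40809/4900) + 510/49) = (1665374481/24010000)/(91809/4900) = 185041609/49984900 in ≈ 3.702 in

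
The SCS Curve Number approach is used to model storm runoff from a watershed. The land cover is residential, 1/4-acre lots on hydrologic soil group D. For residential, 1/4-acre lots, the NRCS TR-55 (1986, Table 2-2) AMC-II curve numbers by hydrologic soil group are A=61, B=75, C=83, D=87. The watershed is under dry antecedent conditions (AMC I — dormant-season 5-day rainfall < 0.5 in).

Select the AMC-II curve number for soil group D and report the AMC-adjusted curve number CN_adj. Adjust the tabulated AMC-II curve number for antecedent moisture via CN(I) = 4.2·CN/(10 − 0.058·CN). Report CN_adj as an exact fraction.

NRCS table: residential, 1/4-acre lots, soil group D → CN(II) = 87
Dry (AMC I): CN(I) = 4.2·87/(10 − 0.058·87) = (1827/5)/(2477/500) = 182700/2477 ≈ 73.759

CN_adj = 182700/2477 ≈ 73.759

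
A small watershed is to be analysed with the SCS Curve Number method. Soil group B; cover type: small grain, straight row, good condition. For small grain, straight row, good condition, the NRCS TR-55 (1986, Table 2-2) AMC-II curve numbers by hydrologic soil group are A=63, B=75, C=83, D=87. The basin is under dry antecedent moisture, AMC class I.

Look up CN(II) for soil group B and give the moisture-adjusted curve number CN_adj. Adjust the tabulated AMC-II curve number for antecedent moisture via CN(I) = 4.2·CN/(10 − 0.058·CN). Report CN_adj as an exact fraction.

CN_adj = 6300/113 ≈ 55.752

NRCS table: small grain, straight row, good condition, soil group B → CN(II) = 75
Dry (AMC I): CN(I) = 4.2·75/(10 − 0.058·75) = 315/(113/20) = 6300/113 ≈ 55.752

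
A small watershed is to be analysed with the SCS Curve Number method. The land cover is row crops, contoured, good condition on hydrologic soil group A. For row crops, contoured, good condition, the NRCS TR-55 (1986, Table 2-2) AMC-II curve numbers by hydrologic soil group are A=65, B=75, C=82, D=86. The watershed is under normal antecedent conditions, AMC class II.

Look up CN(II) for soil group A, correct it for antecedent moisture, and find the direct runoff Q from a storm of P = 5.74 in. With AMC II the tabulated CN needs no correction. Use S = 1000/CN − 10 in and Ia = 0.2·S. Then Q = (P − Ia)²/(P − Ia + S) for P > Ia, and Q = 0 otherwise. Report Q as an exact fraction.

NRCS table: row crops, contoured, good condition, soil group A → CN(II) = 65
CN(II) = 65; AMC II needs no correction.
S = 1000/65 − 10 = 70/13 in ≈ 5.385 in
Ia = 0.2S: 0.2·5.385 = 1.077 in (exactly 14/13)
Since P=5.740 > Ia=1.077: effective rainfall P−Ia = 3031/650 in
Runoff Q = (P−Ia)²/(P−Ia+S) = (4.663)²/(4.663+5.385) = 1312423/606450 ≈ 2.164 in

Q = 1312423/606450 in ≈ 2.164 in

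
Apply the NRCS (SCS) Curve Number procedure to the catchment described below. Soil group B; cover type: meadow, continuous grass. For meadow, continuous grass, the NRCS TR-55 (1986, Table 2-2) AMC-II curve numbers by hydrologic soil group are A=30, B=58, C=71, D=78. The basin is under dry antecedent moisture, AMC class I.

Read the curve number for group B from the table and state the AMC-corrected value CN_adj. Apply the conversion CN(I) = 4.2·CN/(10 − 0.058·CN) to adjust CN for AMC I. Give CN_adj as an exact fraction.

NRCS table: meadow, continuous grass, soil group B → CN(II) = 58
Adjust CN=58 to AMC I: 4.2·58/(10 − 0.058·58) → (1218/5) ÷ (1659/250) = 2900/79 ≈ 36.709

CN_adj = 2900/79 ≈ 36.709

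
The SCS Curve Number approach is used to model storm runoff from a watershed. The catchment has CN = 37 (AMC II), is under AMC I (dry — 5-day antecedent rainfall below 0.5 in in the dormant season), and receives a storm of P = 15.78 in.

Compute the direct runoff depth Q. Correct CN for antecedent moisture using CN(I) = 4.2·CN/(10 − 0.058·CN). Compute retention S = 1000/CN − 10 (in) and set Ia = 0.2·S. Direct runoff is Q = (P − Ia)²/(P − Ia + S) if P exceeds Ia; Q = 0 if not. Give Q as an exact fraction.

Q = 67147083/55002350 in ≈ 1.221 in

Adjust CN=37 to AMC I: 4.2·37/(10 − 0.058·37) → (777/5) ÷ (3927/500) = 3700/187 ≈ 19.786
Retention S: 1000/CN − 10 with CN=19.786 → S = 1500/37 ≈ 40.541 in
Initial abstraction Ia = S/5 = (1500/37)/5 = 300/37 ≈ 8.108 in
Since P=15.780 > Ia=8.108: effective rainfall P−Ia = 14193/1850 in
Runoff Q = (P−Ia)²/(P−Ia+S) = (7.672)²/(7.672+40.541) = 67147083/55002350 ≈ 1.221 in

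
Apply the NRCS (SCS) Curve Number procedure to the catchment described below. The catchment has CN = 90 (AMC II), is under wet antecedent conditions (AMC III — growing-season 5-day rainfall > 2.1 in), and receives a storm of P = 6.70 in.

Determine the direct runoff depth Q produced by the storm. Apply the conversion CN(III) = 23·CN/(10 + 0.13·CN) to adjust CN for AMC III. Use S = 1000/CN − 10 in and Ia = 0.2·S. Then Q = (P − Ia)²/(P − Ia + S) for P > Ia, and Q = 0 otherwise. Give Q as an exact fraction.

Q = 186841561/30364830 in ≈ 6.153 in

Adjust CN=90 to AMC III: 23·90/(10 + 0.13·90) → 2070 ÷ (217/10) = 20700/217 ≈ 95.392
Max retention: S = 1000/(20700/217) − 10 = 100/207 in (≈ 0.483 in)
Initial abstraction Ia = S/5 = (100/207)/5 = 20/207 ≈ 0.097 in
Since P=6.700 > Ia=0.097: effective rainfall P−Ia = 13669/2070 in
Q = (13669/2070)²/((13669/2070) + 100/207) = (186841561/4284900)/(14669/2070) = 186841561/30364830 in ≈ 6.153 in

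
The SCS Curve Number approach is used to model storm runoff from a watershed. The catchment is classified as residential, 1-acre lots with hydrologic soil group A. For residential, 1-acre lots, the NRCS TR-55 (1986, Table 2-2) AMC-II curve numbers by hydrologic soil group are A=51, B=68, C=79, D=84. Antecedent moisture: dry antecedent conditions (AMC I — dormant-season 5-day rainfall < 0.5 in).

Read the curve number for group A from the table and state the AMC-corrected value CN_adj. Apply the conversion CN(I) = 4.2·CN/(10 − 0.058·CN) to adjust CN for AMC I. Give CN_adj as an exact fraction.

NRCS table: residential, 1-acre lots, soil group A → CN(II) = 51
CN(I) from CN(II)=51: (4.2·51)/(10 − 0.058·51) = 15300/503 ≈ 30.417

CN_adj = 15300/503 ≈ 30.417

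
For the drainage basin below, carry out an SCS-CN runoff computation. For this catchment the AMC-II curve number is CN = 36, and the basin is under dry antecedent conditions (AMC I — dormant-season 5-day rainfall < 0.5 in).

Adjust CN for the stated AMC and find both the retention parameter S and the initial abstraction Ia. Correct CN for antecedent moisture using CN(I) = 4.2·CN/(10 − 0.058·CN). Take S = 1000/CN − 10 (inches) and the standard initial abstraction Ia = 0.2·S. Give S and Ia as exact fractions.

Dry (AMC I): CN(I) = 4.2·36/(10 − 0.058·36) = (756/5)/(989/125) = 18900/989 ≈ 19.110
Retention S: 1000/CN − 10 with CN=19.110 → S = 8000/189 ≈ 42.328 in
Ia = 0.2S: 0.2·42.328 = 8.466 in (exactly 1600/189)

S = 8000/189 in ≈ 42.328 in; Ia = 1600/189 in ≈ 8.466 in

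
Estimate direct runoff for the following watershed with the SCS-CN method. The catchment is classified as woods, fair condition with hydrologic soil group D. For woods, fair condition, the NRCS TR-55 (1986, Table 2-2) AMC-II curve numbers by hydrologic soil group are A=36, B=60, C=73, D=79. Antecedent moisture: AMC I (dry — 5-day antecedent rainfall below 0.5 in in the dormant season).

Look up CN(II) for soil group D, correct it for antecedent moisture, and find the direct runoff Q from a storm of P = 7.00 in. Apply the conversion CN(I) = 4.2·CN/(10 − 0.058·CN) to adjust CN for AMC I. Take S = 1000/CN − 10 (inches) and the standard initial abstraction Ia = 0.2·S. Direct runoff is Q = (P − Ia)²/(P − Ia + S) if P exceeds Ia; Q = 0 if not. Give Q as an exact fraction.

NRCS table: woods, fair condition, soil group D → CN(II) = 79
CN(I) from CN(II)=79: (4.2·79)/(10 − 0.058·79) = 7900/129 ≈ 61.240
S = 1000/(7900/129) − 10 = 500/79 in ≈ 6.329 in
Ia = 0.2·(500/79) = 100/79 in ≈ 1.266 in
P − Ia = 7.000 − 1.266 = 453/79 ≈ 5.734 in (> 0, runoff occurs)
Runoff Q = (P−Ia)²/(P−Ia+S) = (5.734)²/(5.734+6.329) = 205209/75287 ≈ 2.726 in

Q = 205209/75287 in ≈ 2.726 in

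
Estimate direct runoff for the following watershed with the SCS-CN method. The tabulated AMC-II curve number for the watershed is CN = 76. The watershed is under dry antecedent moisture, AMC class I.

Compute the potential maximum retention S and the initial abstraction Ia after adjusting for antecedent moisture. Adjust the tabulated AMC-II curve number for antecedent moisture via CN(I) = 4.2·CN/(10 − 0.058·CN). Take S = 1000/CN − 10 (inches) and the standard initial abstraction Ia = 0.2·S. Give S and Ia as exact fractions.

S = 1000/133 in ≈ 7.519 in; Ia = 200/133 in ≈ 1.504 in

Dry (AMC I): CN(I) = 4.2·76/(10 − 0.058·76) = (1596/5)/(699/125) = 13300/233 ≈ 57.082
Max retention: S = 1000/(13300/233) − 10 = 1000/133 in (≈ 7.519 in)
Ia = 0.2·(1000/133) = 200/133 in ≈ 1.504 in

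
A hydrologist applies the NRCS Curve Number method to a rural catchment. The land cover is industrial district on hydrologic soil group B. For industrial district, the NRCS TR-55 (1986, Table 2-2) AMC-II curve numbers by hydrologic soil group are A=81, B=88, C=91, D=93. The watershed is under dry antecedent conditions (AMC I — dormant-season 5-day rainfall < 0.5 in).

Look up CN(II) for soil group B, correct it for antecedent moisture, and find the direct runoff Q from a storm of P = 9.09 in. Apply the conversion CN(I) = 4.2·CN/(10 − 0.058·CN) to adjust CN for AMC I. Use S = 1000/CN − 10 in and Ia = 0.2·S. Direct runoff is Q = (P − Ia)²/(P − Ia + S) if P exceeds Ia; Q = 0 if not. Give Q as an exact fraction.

NRCS table: industrial district, soil group B → CN(II) = 88
Adjust CN=88 to AMC I: 4.2·88/(10 − 0.058·88) → (1848/5) ÷ (612/125) = 3850/51 ≈ 75.490
Retention S: 1000/CN − 10 with CN=75.490 → S = 250/77 ≈ 3.247 in
Ia = 0.2·(250/77) = 50/77 in ≈ 0.649 in
P − Ia = 9.090 − 0.649 = 64993/7700 ≈ 8.441 in (> 0, runoff occurs)
Q = (64993/7700)²/((64993/7700) + 250/77) = (4224090049/59290000)/(89993/7700) = 4224090049/692946100 in ≈ 6.096 in

Q = 4224090049/692946100 in ≈ 6.096 in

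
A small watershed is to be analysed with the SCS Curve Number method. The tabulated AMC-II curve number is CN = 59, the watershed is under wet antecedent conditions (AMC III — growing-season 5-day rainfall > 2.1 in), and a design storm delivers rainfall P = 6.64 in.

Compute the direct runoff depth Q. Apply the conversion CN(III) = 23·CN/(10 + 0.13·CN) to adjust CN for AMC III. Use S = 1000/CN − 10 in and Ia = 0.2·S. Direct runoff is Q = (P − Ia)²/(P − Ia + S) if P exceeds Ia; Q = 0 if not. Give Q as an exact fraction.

Adjust CN=59 to AMC III: 23·59/(10 + 0.13·59) → 1357 ÷ (1767/100) = 135700/1767 ≈ 76.797
Max retention: S = 1000/(135700/1767) − 10 = 4100/1357 in (≈ 3.021 in)
Ia = 0.2·(4100/1357) = 820/1357 in ≈ 0.604 in
P − Ia = 6.640 − 0.604 = 204762/33925 ≈ 6.036 in (> 0, runoff occurs)
Runoff Q = (P−Ia)²/(P−Ia+S) = (6.036)²/(6.036+3.021) = 20963738322/5211931675 ≈ 4.022 in

Q = 20963738322/5211931675 in ≈ 4.022 in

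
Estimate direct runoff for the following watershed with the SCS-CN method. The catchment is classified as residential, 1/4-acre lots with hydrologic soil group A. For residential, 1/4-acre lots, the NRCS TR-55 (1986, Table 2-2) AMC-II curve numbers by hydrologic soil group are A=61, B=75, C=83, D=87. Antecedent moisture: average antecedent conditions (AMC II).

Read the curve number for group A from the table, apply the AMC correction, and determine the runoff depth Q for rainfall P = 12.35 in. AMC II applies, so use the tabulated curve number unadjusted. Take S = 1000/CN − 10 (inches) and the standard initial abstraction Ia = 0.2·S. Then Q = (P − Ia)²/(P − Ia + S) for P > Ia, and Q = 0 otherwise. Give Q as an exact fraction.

NRCS table: residential, 1/4-acre lots, soil group A → CN(II) = 61
AMC II — tabulated CN = 61 applies directly.
Retention S: 1000/CN − 10 with CN=61.000 → S = 390/61 ≈ 6.393 in
Ia = 0.2S: 0.2·6.393 = 1.279 in (exactly 78/61)
Since P=12.350 > Ia=1.279: effective rainfall P−Ia = 13507/1220 in
Q: (13507/1220)² ÷ (21307/1220) = 14033773/1999580 in (≈ 7.018 in)

Q = 14033773/1999580 in ≈ 7.018 in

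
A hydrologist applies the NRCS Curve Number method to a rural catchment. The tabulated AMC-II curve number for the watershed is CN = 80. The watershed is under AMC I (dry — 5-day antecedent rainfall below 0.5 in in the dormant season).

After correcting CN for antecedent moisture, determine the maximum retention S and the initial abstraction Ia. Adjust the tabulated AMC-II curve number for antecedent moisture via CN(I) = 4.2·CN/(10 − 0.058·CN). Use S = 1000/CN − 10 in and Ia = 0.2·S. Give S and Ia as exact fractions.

S = 125/21 in ≈ 5.952 in; Ia = 25/21 in ≈ 1.190 in

Dry (AMC I): CN(I) = 4.2·80/(10 − 0.058·80) = 336/(134/25) = 4200/67 ≈ 62.687
Max retention: S = 1000/(4200/67) − 10 = 125/21 in (≈ 5.952 in)
Initial abstraction Ia = S/5 = (125/21)/5 = 25/21 ≈ 1.190 in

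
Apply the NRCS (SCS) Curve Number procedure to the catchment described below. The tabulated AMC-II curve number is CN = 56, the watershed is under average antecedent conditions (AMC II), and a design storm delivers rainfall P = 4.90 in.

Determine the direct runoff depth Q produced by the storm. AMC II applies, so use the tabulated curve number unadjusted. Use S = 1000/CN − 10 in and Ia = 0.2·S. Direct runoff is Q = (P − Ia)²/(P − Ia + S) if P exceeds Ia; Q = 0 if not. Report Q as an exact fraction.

Average conditions: CN = 56 (no AMC adjustment).
Retention S: 1000/CN − 10 with CN=56.000 → S = 55/7 ≈ 7.857 in
Ia = 0.2·(55/7) = 11/7 in ≈ 1.571 in
Excess rainfall: 4.900 − 1.571 = 3.329 in; P > Ia so Q > 0
Q: (233/70)² ÷ (783/70) = 54289/54810 in (≈ 0.990 in)

Q = 54289/54810 in ≈ 0.990 in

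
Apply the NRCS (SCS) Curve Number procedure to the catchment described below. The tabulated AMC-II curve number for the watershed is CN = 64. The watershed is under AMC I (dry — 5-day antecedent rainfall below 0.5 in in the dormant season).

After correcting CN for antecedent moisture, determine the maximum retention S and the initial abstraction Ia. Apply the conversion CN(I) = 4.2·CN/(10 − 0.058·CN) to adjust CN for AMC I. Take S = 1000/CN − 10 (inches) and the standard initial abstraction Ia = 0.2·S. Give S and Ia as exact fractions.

S = 375/28 in ≈ 13.393 in; Ia = 75/28 in ≈ 2.679 in

Dry (AMC I): CN(I) = 4.2·64/(10 − 0.058·64) = (1344/5)/(786/125) = 5600/131 ≈ 42.748
Retention S: 1000/CN − 10 with CN=42.748 → S = 375/28 ≈ 13.393 in
Initial abstraction Ia = S/5 = (375/28)/5 = 75/28 ≈ 2.679 in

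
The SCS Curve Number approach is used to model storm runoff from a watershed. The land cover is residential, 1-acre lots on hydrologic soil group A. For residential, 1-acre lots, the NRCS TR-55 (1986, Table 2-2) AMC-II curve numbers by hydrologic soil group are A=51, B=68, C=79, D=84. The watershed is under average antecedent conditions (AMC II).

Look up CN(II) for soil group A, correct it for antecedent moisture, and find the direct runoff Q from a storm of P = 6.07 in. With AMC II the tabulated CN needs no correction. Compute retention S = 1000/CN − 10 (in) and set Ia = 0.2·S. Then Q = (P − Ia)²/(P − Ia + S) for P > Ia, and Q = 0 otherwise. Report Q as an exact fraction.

Q = 447618649/357800700 in ≈ 1.251 in

NRCS table: residential, 1-acre lots, soil group A → CN(II) = 51
AMC II — tabulated CN = 51 applies directly.
Max retention: S = 1000/51 − 10 = 490/51 in (≈ 9.608 in)
Initial abstraction Ia = S/5 = (490/51)/5 = 98/51 ≈ 1.922 in
P − Ia = 6.070 − 1.922 = 21157/5100 ≈ 4.148 in (> 0, runoff occurs)
Q: (21157/5100)² ÷ (70157/5100) = 447618649/357800700 in (≈ 1.251 in)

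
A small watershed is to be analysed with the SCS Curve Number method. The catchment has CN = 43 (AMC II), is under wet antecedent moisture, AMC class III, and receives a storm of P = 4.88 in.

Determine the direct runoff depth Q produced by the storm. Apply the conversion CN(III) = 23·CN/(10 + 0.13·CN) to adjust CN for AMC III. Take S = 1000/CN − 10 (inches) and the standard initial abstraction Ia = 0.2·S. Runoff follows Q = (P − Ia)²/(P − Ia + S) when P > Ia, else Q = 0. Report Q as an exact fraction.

Wet (AMC III): CN(III) = 23·43/(10 + 0.13·43) = 989/(1559/100) = 98900/1559 ≈ 63.438
Max retention: S = 1000/(98900/1559) − 10 = 5700/989 in (≈ 5.763 in)
Initial abstraction Ia = S/5 = (5700/989)/5 = 1140/989 ≈ 1.153 in
Excess rainfall: 4.880 − 1.153 = 3.727 in; P > Ia so Q > 0
Runoff Q = (P−Ia)²/(P−Ia+S) = (3.727)²/(3.727+5.763) = 4246548482/2900959525 ≈ 1.464 in

Q = 4246548482/2900959525 in ≈ 1.464 in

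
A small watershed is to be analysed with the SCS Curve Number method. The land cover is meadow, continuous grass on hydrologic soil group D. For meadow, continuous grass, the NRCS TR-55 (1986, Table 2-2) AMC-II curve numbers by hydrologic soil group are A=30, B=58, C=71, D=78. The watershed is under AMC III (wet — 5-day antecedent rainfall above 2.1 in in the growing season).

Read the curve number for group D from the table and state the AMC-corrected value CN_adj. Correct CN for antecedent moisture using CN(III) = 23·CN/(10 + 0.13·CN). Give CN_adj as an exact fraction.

NRCS table: meadow, continuous grass, soil group D → CN(II) = 78
Wet (AMC III): CN(III) = 23·78/(10 + 0.13·78) = 1794/(1007/50) = 89700/1007 ≈ 89.076

CN_adj = 89700/1007 ≈ 89.076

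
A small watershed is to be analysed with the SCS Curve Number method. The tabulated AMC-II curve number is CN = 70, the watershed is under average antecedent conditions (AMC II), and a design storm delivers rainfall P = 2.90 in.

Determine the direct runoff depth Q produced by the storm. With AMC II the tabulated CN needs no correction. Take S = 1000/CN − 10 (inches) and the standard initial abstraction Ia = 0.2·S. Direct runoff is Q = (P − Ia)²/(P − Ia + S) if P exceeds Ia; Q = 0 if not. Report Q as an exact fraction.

Average conditions: CN = 70 (no AMC adjustment).
Retention S: 1000/CN − 10 with CN=70.000 → S = 30/7 ≈ 4.286 in
Ia = 0.2S: 0.2·4.286 = 0.857 in (exactly 6/7)
Excess rainfall: 2.900 − 0.857 = 2.043 in; P > Ia so Q > 0
Q: (143/70)² ÷ (443/70) = 20449/31010 in (≈ 0.659 in)

Q = 20449/31010 in ≈ 0.659 in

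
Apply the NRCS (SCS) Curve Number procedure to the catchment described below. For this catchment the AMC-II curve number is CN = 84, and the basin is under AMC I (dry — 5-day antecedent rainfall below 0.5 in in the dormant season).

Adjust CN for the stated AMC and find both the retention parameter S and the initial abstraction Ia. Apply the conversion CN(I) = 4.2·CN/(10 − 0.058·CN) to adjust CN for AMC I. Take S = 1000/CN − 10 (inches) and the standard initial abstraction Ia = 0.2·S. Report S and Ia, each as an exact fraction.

S = 2000/441 in ≈ 4.535 in; Ia = 400/441 in ≈ 0.907 in

CN(I) from CN(II)=84: (4.2·84)/(10 − 0.058·84) = 44100/641 ≈ 68.799
S = 1000/(44100/641) − 10 = 2000/441 in ≈ 4.535 in
Ia = 0.2·(2000/441) = 400/441 in ≈ 0.907 in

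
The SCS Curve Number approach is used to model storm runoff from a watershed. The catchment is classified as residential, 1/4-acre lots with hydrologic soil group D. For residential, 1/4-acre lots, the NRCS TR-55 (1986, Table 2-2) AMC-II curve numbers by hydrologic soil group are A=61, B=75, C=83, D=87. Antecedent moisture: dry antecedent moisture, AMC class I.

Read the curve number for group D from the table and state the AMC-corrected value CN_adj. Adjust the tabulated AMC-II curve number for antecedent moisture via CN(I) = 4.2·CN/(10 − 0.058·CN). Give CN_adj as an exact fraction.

CN_adj = 182700/2477 ≈ 73.759

NRCS table: residential, 1/4-acre lots, soil group D → CN(II) = 87
Adjust CN=87 to AMC I: 4.2·87/(10 − 0.058·87) → (1827/5) ÷ (2477/500) = 182700/2477 ≈ 73.759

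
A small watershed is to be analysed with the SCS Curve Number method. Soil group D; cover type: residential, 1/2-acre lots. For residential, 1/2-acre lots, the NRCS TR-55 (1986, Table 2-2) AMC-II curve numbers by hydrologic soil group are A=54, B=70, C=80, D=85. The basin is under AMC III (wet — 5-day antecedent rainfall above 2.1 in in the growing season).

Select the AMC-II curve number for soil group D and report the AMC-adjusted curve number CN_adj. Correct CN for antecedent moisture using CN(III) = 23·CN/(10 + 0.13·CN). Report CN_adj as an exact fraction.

CN_adj = 39100/421 ≈ 92.874

NRCS table: residential, 1/2-acre lots, soil group D → CN(II) = 85
Wet (AMC III): CN(III) = 23·85/(10 + 0.13·85) = 1955/(421/20) = 39100/421 ≈ 92.874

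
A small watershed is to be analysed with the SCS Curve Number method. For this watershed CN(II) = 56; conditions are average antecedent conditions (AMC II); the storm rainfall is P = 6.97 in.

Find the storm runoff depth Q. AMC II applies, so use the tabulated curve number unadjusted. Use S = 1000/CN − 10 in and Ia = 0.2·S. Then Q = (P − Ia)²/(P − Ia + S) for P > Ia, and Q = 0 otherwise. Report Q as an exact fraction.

Q = 14280841/6495300 in ≈ 2.199 in

AMC II — tabulated CN = 56 applies directly.
S = 1000/56 − 10 = 55/7 in ≈ 7.857 in
Ia = 0.2S: 0.2·7.857 = 1.571 in (exactly 11/7)
P − Ia = 6.970 − 1.571 = 3779/700 ≈ 5.399 in (> 0, runoff occurs)
Runoff Q = (P−Ia)²/(P−Ia+S) = (5.399)²/(5.399+7.857) = 14280841/6495300 ≈ 2.199 in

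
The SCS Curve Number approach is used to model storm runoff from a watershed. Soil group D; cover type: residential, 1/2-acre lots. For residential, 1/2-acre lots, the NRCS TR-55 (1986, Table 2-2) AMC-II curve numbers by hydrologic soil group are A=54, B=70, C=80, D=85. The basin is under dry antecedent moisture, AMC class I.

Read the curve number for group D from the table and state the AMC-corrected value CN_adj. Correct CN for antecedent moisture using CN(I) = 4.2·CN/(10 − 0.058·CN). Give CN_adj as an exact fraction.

NRCS table: residential, 1/2-acre lots, soil group D → CN(II) = 85
Dry (AMC I): CN(I) = 4.2·85/(10 − 0.058·85) = 357/(507/100) = 11900/169 ≈ 70.414

CN_adj = 11900/169 ≈ 70.414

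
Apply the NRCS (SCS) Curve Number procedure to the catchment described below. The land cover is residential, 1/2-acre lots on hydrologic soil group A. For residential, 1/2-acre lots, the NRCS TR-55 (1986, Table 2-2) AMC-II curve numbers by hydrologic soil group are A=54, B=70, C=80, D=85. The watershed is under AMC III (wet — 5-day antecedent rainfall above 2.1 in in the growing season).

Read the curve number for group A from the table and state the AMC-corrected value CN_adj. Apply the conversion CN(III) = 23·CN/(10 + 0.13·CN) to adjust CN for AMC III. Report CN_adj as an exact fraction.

CN_adj = 2700/37 ≈ 72.973

NRCS table: residential, 1/2-acre lots, soil group A → CN(II) = 54
CN(III) from CN(II)=54: (23·54)/(10 + 0.13·54) = 2700/37 ≈ 72.973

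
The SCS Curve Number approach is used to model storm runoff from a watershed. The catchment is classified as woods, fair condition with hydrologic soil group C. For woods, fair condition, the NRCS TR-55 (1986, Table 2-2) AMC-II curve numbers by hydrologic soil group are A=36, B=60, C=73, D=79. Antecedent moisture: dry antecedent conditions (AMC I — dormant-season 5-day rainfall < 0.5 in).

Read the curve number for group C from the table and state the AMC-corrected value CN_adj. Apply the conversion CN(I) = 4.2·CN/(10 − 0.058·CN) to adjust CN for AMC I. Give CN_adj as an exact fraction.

CN_adj = 51100/961 ≈ 53.174

NRCS table: woods, fair condition, soil group C → CN(II) = 73
Dry (AMC I): CN(I) = 4.2·73/(10 − 0.058·73) = (1533/5)/(2883/500) = 51100/961 ≈ 53.174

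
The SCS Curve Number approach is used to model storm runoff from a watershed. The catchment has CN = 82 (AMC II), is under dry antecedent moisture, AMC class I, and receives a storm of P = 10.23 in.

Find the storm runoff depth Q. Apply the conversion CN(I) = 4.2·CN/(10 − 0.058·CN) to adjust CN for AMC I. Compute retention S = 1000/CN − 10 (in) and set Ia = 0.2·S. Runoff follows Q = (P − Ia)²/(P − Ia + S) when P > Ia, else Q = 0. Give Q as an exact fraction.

Q = 23161829067/3956782900 in ≈ 5.854 in

Dry (AMC I): CN(I) = 4.2·82/(10 − 0.058·82) = (1722/5)/(1311/250) = 28700/437 ≈ 65.675
S = 1000/(28700/437) − 10 = 1500/287 in ≈ 5.226 in
Initial abstraction Ia = S/5 = (1500/287)/5 = 300/287 ≈ 1.045 in
P − Ia = 10.230 − 1.045 = 263601/28700 ≈ 9.185 in (> 0, runoff occurs)
Q: (263601/28700)² ÷ (413601/28700) = 23161829067/3956782900 in (≈ 5.854 in)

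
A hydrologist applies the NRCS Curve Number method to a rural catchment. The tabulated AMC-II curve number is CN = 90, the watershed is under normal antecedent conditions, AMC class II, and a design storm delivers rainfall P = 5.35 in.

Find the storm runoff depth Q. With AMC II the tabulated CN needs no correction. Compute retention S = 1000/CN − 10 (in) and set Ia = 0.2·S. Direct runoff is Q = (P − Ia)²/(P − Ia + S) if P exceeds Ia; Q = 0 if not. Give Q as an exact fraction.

Q = 851929/202140 in ≈ 4.215 in

CN(II) = 90; AMC II needs no correction.
S = 1000/90 − 10 = 10/9 in ≈ 1.111 in
Ia = 0.2S: 0.2·1.111 = 0.222 in (exactly 2/9)
Since P=5.350 > Ia=0.222: effective rainfall P−Ia = 923/180 in
Q = (923/180)²/((923/180) + 10/9) = (851929/32400)/(1123/180) = 851929/202140 in ≈ 4.215 in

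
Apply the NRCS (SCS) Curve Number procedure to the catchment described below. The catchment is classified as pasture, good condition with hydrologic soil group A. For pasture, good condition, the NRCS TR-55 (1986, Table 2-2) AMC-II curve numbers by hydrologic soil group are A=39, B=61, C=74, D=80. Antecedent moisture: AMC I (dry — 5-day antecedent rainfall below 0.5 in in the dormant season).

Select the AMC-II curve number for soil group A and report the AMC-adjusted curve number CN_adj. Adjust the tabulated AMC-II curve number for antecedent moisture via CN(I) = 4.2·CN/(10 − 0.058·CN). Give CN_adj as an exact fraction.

NRCS table: pasture, good condition, soil group A → CN(II) = 39
CN(I) from CN(II)=39: (4.2·39)/(10 − 0.058·39) = 81900/3869 ≈ 21.168

CN_adj = 81900/3869 ≈ 21.168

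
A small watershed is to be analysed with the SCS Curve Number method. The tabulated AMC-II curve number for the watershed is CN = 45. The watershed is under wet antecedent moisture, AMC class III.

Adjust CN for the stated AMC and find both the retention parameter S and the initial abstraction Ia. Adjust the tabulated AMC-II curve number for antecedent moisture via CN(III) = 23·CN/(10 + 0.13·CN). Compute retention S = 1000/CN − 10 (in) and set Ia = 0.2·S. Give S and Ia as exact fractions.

Adjust CN=45 to AMC III: 23·45/(10 + 0.13·45) → 1035 ÷ (317/20) = 20700/317 ≈ 65.300
S = 1000/(20700/317) − 10 = 1100/207 in ≈ 5.314 in
Initial abstraction Ia = S/5 = (1100/207)/5 = 220/207 ≈ 1.063 in

S = 1100/207 in ≈ 5.314 in; Ia = 220/207 in ≈ 1.063 in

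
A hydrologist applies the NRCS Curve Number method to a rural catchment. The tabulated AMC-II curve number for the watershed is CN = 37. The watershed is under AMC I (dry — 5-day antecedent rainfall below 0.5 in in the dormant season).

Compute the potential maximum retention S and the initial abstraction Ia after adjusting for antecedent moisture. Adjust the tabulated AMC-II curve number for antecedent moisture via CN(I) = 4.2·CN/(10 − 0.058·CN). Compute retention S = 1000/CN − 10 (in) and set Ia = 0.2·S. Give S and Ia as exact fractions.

S = 1500/37 in ≈ 40.541 in; Ia = 300/37 in ≈ 8.108 in

Dry (AMC I): CN(I) = 4.2·37/(10 − 0.058·37) = (777/5)/(3927/500) = 3700/187 ≈ 19.786
Max retention: S = 1000/(3700/187) − 10 = 1500/37 in (≈ 40.541 in)
Ia = 0.2·(1500/37) = 300/37 in ≈ 8.108 in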